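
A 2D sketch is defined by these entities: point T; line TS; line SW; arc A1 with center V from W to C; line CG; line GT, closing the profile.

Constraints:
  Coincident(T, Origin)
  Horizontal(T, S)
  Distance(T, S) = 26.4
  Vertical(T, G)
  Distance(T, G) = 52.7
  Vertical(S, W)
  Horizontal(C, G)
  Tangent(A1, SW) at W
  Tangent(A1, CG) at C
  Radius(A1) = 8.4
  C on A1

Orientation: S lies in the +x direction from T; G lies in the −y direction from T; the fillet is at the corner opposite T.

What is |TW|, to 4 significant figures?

51.57

T is at the origin; T and S share the same y with |TS| = 26.4 and S on the +x side, so S = (26.40, 0.000). TG is vertical with |TG| = 52.7 and G on the −y side, so G = (0.000, -52.70). The virtual corner opposite T is at (26.40, -52.70). A1 meets SW tangentially, so VW is at right angles to SW and tangency of A1 to CG means the radius VC is perpendicular to CG, with radius 8.4, so the center V sits 8.4 in from both sides at V = (18.00, -44.30). That places the tangent points at W = (26.40, -44.30) on SW and C = (18.00, -52.70) on CG. Then |TW| = |W − T| = 51.57.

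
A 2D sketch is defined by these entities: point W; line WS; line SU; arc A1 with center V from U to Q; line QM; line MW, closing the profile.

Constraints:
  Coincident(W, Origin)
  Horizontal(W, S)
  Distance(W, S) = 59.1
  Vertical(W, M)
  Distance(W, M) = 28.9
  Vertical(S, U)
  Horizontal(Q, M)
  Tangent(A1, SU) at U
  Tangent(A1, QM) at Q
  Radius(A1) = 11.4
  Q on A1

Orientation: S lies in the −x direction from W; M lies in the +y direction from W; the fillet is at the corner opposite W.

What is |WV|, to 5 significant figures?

50.809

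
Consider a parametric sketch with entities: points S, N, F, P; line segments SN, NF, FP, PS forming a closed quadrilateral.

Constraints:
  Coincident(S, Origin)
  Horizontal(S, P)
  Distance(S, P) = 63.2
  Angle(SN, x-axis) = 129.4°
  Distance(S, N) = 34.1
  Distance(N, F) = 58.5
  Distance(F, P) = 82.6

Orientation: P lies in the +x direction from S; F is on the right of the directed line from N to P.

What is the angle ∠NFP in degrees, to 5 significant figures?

75.914°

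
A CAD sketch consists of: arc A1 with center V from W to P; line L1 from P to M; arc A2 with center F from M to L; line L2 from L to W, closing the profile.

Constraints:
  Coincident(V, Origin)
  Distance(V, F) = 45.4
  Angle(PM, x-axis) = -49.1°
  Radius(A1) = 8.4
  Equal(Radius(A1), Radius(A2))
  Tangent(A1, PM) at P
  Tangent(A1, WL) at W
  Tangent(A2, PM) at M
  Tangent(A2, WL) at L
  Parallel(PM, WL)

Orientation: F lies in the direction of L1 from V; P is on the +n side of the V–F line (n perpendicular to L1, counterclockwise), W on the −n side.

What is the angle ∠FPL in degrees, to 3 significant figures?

9.82°

Tangency of A1 to both parallel lines with radius 8.4 puts P and W at V ± 8.4·n: P = (6.35, 5.50), W = (-6.35, -5.50). Equal radii place M and L the same way about F: M = F + 8.4·n = (36.1, -28.8), L = F − 8.4·n = (23.4, -39.8). Then cos ∠FPL = PF·PL / (|PF||PL|), giving 9.82°.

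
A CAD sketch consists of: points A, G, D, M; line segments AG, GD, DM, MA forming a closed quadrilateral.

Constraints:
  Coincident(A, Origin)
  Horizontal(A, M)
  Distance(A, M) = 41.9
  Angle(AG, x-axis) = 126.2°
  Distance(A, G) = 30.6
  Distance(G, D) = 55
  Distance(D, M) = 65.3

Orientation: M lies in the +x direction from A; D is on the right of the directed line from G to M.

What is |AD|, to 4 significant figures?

34.22

Checks: |AM| = 41.90 ✓; |AG| = 30.60 ✓; |GD| = 55.00 ✓; |DM| = 65.30 ✓.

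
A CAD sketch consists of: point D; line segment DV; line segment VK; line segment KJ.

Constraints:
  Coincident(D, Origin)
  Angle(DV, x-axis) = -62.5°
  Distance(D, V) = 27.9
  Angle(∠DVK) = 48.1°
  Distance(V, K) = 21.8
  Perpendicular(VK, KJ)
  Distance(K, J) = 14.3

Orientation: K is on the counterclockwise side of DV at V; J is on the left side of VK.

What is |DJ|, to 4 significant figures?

7.200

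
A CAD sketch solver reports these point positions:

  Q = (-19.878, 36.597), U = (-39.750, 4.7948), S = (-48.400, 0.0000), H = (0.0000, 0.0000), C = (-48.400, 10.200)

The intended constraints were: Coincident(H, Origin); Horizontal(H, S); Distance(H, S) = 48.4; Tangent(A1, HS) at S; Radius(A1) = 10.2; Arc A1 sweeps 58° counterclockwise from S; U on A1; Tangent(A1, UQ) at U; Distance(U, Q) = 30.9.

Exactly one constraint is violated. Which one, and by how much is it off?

Distance(U, Q) = 30.9 — off by 6.60.

H = (0.00, 0.00) ✓; H.y = 0.00, S.y = 0.00 ✓; |HS| = 48.40 ✓; ∠(CS, SH) = 90.00° ✓; |CS| = 10.20 ✓; bearing(C→U) − bearing(C→S) = 58.00° ✓; |CU| = 10.20 ✓; ∠(CU, UQ) = 90.00° ✓; |UQ| = 37.50 ✗.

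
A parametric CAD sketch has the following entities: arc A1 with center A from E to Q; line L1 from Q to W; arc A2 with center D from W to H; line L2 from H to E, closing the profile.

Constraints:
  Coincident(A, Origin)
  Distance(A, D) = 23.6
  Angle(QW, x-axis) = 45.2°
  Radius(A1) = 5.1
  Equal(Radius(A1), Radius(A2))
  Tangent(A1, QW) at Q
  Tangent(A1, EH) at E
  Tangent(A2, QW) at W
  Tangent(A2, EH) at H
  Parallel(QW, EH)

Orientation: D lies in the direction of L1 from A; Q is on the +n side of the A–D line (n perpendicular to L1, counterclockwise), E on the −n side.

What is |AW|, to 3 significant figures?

24.1

The slot axis is L1's direction at 45.2°, so u = (cos 45.2°, sin 45.2°) = (0.705, 0.710) and n = (−sin 45.2°, cos 45.2°) = (-0.710, 0.705). A is at the origin and D lies 23.6 along u from A, so D = 23.6·u = (16.6, 16.7). Tangency of A1 to both parallel lines with radius 5.1 puts Q and E at A ± 5.1·n: Q = (-3.62, 3.59), E = (3.62, -3.59). Equal radii place W and H the same way about D: W = D + 5.1·n = (13.0, 20.3), H = D − 5.1·n = (20.2, 13.2). Then |AW| = |W − A| = 24.1.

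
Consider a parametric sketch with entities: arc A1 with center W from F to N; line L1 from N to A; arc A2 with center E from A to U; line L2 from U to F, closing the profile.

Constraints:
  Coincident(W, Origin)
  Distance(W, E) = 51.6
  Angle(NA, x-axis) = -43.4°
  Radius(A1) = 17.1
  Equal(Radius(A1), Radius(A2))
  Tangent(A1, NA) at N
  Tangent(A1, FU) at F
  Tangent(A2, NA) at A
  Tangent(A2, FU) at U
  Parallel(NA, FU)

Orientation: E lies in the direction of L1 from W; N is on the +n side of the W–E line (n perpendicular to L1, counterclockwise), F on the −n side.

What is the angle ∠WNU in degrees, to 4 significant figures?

56.46°

Tangency of A1 to both parallel lines with radius 17.1 puts N and F at W ± 17.1·n: N = (11.75, 12.42), F = (-11.75, -12.42). Equal radii place A and U the same way about E: A = E + 17.1·n = (49.24, -23.03), U = E − 17.1·n = (25.74, -47.88). Then cos ∠WNU = NW·NU / (|NW||NU|), giving 56.46°.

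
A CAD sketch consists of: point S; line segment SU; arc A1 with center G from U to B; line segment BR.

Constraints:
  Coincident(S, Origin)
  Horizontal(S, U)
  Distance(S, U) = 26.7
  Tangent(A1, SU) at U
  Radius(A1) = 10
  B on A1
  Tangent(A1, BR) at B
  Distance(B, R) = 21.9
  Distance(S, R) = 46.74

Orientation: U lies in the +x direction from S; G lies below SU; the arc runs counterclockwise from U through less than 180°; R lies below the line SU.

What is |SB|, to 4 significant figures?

25.02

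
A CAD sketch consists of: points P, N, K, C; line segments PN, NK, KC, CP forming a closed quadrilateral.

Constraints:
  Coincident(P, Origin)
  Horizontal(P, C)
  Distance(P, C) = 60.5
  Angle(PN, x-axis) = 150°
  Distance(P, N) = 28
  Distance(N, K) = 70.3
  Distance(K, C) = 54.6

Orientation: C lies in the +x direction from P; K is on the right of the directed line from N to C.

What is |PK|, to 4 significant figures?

44.70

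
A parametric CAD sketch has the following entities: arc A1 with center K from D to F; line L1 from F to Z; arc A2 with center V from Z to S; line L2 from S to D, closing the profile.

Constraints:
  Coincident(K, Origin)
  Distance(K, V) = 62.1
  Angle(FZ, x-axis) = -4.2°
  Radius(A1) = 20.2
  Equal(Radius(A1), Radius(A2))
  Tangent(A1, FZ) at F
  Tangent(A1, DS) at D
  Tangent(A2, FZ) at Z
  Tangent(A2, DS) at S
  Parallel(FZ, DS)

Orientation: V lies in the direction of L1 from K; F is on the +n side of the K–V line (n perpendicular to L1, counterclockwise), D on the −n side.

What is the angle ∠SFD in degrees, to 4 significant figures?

56.95°

The slot axis is L1's direction at -4.2°, so u = (cos -4.2°, sin -4.2°) = (0.9973, -0.07324) and n = (−sin -4.2°, cos -4.2°) = (0.07324, 0.9973). K is at the origin and V lies 62.1 along u from K, so V = 62.1·u = (61.93, -4.548). Tangency of A1 to both parallel lines with radius 20.2 puts F and D at K ± 20.2·n: F = (1.479, 20.15), D = (-1.479, -20.15). Equal radii place Z and S the same way about V: Z = V + 20.2·n = (63.41, 15.60), S = V − 20.2·n = (60.45, -24.69). Then cos ∠SFD = FS·FD / (|FS||FD|), giving 56.95°.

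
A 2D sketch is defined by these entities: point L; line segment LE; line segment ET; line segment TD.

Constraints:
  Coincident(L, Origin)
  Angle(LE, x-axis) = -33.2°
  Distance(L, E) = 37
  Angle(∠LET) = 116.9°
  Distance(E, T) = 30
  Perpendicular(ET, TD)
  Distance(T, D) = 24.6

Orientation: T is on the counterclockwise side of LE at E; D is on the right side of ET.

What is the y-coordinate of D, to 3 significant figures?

-26.6

L is at the origin; LE runs at -33.2° with length 37.0, so E = 37.0·(cos -33.2°, sin -33.2°) = (31.0, -20.3). ∠LET = 116.9°, so ET runs at -33.2° + (180° − 116.9°) = 29.9° from the x-axis; with |ET| = 30.0, T = E + 30.0·(cos 29.9°, sin 29.9°) = (57.0, -5.31). The perpendicularity gives TD at right angles to ET; with |TD| = 24.6 on the right of ET, D = T + 24.6·(0.498, -0.867) = (69.2, -26.6). So D.y = -26.6.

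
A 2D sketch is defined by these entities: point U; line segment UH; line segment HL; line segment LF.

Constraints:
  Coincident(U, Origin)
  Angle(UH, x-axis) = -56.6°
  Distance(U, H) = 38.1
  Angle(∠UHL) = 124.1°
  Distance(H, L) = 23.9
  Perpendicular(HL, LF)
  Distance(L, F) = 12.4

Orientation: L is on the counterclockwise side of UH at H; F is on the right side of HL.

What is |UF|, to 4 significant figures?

63.09

U is at the origin; UH runs at -56.6° with length 38.1, so H = 38.1·(cos -56.6°, sin -56.6°) = (20.97, -31.81). ∠UHL = 124.1°, so HL runs at -56.6° + (180° − 124.1°) = -0.7000° from the x-axis; with |HL| = 23.9, L = H + 23.9·(cos -0.7000°, sin -0.7000°) = (44.87, -32.10). The perpendicularity gives LF at right angles to HL; with |LF| = 12.4 on the right of HL, F = L + 12.4·(-0.01222, -0.9999) = (44.72, -44.50). Then |UF| = |F − U| = 63.09.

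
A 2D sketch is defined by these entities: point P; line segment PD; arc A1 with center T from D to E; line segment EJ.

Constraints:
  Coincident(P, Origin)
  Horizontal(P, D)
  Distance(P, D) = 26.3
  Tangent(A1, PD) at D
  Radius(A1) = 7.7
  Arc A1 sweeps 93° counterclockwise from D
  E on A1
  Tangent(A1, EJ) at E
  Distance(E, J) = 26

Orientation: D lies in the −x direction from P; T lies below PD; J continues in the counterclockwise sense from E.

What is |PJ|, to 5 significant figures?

47.172

P is at the origin; P and D share the same y with |PD| = 26.3 and D on the −x side, so D = (-26.300, 0.0000). Tangency of A1 to PD means the radius TD is perpendicular to PD, so T = D + (0, -7.7) = (-26.300, -7.7000). On A1, D sits at bearing 90° from T; a 93° counterclockwise sweep puts E at bearing 183°, so E = T + 7.7·(cos 183°, sin 183°) = (-33.989, -8.1030). The tangent condition forces TE to be normal to EJ, so EJ runs along (−sin 183°, cos 183°); with |EJ| = 26.0, J = (-32.629, -34.067). Then |PJ| = |J − P| = 47.172.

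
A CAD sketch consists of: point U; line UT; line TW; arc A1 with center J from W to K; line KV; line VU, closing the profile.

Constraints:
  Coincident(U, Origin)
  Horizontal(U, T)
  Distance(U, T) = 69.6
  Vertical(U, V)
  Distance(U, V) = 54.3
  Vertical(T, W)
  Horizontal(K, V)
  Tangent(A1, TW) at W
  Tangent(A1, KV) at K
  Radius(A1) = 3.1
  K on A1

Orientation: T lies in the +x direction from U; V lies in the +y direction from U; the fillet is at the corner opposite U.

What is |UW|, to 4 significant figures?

86.40

U is at the origin; UT is horizontal with |UT| = 69.6 and T on the +x side, so T = (69.60, 0.000). UV is vertical with |UV| = 54.3 and V on the +y side, so V = (0.000, 54.30). The virtual corner opposite U is at (69.60, 54.30). Since A1 is tangent to TW there, JW ⟂ TW and since A1 is tangent to KV there, JK ⟂ KV, with radius 3.1, so the center J sits 3.1 in from both sides at J = (66.50, 51.20). That places the tangent points at W = (69.60, 51.20) on TW and K = (66.50, 54.30) on KV. Then |UW| = |W − U| = 86.40.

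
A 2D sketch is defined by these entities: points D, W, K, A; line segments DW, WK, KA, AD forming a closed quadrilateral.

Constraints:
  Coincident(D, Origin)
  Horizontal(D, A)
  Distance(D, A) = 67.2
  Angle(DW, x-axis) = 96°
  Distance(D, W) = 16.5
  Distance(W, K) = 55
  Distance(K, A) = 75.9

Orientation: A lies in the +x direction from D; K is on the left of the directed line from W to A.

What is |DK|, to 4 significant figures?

68.97

D is at the origin; D and A share the same y with |DA| = 67.2 and A in +x, so A = (67.2, 0). DW runs at 96.0° with |DW| = 16.5, so W = (-1.725, 16.41). K is determined by |WK| = 55.0 and |KA| = 75.9 together: it lies at the intersection of circle(W, 55.0) and circle(A, 75.9). With |WA| = 70.85, the foot of the radical line on WA is 16.12 from W and the perpendicular offset is √(55.0² − 16.12²) = 52.58. Taking the left-of-WA solution: K = (26.13, 63.83).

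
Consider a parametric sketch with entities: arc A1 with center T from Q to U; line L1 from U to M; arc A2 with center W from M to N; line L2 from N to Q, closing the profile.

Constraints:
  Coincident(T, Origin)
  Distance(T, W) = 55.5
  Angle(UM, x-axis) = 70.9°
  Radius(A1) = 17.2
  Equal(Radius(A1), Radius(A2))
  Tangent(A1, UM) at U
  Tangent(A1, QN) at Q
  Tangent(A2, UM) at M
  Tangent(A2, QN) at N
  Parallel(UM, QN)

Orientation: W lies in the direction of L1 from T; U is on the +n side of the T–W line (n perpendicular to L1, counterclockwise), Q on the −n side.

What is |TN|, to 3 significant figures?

58.1

Tangency of A1 to both parallel lines with radius 17.2 puts U and Q at T ± 17.2·n: U = (-16.3, 5.63), Q = (16.3, -5.63). Equal radii place M and N the same way about W: M = W + 17.2·n = (1.91, 58.1), N = W − 17.2·n = (34.4, 46.8). Then |TN| = |N − T| = 58.1.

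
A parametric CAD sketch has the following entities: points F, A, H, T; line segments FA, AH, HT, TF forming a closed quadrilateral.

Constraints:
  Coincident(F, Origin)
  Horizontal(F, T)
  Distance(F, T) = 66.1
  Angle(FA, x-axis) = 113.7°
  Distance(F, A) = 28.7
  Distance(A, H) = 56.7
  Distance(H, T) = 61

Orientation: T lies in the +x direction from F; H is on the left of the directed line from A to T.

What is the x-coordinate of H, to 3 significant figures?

37.9

Checks: F.y = 0.00, T.y = 0.00 ✓; |AH| = 56.70 ✓; |HT| = 61.00 ✓.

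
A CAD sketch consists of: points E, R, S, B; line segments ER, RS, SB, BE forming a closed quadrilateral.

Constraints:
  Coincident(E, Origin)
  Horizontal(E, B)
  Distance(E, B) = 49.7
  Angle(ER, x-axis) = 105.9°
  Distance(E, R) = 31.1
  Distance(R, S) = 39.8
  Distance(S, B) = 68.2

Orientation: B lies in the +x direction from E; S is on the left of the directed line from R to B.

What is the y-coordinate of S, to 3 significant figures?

60.1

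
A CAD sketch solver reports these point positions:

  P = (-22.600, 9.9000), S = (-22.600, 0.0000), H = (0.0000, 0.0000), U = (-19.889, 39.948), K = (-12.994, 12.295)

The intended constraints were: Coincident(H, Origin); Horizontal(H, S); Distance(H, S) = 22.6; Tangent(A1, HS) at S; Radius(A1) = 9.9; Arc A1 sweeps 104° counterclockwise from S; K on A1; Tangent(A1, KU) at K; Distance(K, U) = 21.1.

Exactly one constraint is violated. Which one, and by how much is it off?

Distance(K, U) = 21.1 — off by 7.40.

H = (0.00, 0.00) ✓; H.y = 0.00, S.y = 0.00 ✓; |HS| = 22.60 ✓; ∠(PS, SH) = 90.00° ✓; |PS| = 9.900 ✓; bearing(P→K) − bearing(P→S) = 104.0° ✓; |PK| = 9.900 ✓; ∠(PK, KU) = 90.00° ✓; |KU| = 28.50 ✗.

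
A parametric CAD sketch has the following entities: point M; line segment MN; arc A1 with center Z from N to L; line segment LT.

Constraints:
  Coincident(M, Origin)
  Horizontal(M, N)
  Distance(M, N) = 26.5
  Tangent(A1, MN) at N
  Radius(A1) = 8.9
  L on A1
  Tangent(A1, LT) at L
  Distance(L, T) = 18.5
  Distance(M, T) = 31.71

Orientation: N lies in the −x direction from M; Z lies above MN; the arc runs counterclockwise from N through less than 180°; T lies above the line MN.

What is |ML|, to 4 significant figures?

19.54

Checks: ∠(ZN, NM) = 90.00° ✓; |ZL| = 8.900 ✓; ∠(ZL, LT) = 90.00° ✓; |LT| = 18.50 ✓; |MT| = 31.71 ✓.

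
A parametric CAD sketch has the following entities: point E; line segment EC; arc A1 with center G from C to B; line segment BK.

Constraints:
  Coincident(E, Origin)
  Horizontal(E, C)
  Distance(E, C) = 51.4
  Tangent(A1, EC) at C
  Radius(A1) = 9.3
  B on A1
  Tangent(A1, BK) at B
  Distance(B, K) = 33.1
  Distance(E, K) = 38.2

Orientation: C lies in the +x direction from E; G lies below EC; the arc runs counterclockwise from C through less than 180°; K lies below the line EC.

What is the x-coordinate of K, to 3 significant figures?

23.8

Checks: |GB| = 9.300 ✓; ∠(GB, BK) = 90.00° ✓; |BK| = 33.10 ✓; |EK| = 38.20 ✓.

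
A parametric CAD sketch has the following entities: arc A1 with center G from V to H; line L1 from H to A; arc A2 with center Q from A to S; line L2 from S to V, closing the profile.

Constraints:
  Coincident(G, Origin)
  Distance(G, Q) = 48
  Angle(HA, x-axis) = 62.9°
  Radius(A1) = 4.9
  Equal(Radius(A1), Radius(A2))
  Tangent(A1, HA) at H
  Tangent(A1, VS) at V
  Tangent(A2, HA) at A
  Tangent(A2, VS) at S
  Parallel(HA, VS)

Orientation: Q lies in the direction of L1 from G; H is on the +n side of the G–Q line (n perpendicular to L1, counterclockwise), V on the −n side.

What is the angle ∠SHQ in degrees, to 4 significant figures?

5.711°

The slot axis is L1's direction at 62.9°, so u = (cos 62.9°, sin 62.9°) = (0.4555, 0.8902) and n = (−sin 62.9°, cos 62.9°) = (-0.8902, 0.4555). G is at the origin and Q lies 48.0 along u from G, so Q = 48.0·u = (21.87, 42.73). Tangency of A1 to both parallel lines with radius 4.9 puts H and V at G ± 4.9·n: H = (-4.362, 2.232), V = (4.362, -2.232). Equal radii place A and S the same way about Q: A = Q + 4.9·n = (17.50, 44.96), S = Q − 4.9·n = (26.23, 40.50). Then cos ∠SHQ = HS·HQ / (|HS||HQ|), giving 5.711°.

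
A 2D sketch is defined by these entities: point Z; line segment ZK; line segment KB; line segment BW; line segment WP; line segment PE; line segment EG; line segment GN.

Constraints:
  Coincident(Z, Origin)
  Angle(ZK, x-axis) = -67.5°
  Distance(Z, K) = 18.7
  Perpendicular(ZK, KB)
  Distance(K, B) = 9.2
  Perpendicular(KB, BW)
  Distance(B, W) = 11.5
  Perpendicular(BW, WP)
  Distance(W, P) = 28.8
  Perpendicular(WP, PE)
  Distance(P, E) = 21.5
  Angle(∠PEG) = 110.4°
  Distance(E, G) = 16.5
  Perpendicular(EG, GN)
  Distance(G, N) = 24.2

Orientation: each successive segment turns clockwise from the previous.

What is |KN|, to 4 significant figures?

8.157

Z is at the origin; ZK runs at -67.5° with length 18.7, so K = (7.156, -17.28). ZK ⟂ KB, so KB runs at -157.5°; with |KB| = 9.2, B = (-1.344, -20.80). KB ⟂ BW, so BW runs at 112.5°; with |BW| = 11.5, W = (-5.744, -10.17). The perpendicularity gives WP at right angles to BW, so WP runs at 22.50°; with |WP| = 28.8, P = (20.86, 0.8487). The perpendicularity gives PE at right angles to WP, so PE runs at -67.50°; with |PE| = 21.5, E = (29.09, -19.01). ∠PEG = 110.4° gives EG at -137.1° from the x-axis; with |EG| = 16.5, G = (17.00, -30.25). EG ⟂ GN, so GN runs at 132.9°; with |GN| = 24.2, N = (0.5307, -12.52). Then |KN| = |N − K| = 8.157.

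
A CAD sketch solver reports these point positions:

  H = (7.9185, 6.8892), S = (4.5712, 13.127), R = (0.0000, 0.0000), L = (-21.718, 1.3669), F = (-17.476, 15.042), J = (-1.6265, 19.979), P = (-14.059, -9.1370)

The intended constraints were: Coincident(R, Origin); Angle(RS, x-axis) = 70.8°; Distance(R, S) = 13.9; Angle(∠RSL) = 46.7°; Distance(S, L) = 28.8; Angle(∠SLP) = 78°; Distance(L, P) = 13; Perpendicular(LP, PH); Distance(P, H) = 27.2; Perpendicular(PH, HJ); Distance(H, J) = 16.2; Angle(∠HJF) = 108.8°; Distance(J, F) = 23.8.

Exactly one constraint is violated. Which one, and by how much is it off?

Distance(J, F) = 23.8 — off by 7.20.

R = (0.00, 0.00) ✓; RS at 70.80° ✓; |RS| = 13.90 ✓; ∠RSL = 46.70° ✓; |SL| = 28.80 ✓; ∠SLP = 78.00° ✓; |LP| = 13.00 ✓; ∠(LP, PH) = 90.00° ✓; |PH| = 27.20 ✓; ∠(PH, HJ) = 90.00° ✓; |HJ| = 16.20 ✓; ∠HJF = 108.8° ✓; |JF| = 16.60 ✗.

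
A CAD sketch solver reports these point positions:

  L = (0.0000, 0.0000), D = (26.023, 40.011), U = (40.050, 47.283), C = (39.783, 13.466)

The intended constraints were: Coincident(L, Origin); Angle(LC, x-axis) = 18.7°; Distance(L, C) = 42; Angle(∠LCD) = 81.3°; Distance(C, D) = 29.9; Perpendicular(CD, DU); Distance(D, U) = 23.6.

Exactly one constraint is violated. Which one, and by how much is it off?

Distance(D, U) = 23.6 — off by 7.80.

L = (0.00, 0.00) ✓; LC at 18.70° ✓; |LC| = 42.00 ✓; ∠LCD = 81.30° ✓; |CD| = 29.90 ✓; ∠(CD, DU) = 90.00° ✓; |DU| = 15.80 ✗.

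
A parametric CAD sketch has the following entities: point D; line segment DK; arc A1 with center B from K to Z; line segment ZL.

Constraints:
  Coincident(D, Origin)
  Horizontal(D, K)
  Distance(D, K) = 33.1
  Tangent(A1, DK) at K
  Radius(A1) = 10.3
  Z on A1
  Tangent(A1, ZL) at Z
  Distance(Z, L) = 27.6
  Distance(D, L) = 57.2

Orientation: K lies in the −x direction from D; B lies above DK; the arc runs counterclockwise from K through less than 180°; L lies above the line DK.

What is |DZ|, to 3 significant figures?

30.2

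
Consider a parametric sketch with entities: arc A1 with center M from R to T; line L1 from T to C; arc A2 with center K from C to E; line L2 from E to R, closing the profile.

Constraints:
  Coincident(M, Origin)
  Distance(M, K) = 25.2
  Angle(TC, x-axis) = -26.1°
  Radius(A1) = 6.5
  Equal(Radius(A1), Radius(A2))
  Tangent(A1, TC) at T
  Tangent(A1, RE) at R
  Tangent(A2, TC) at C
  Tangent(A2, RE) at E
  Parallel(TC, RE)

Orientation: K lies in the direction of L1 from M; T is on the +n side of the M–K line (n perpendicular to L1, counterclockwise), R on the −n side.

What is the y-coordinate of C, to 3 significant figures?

-5.25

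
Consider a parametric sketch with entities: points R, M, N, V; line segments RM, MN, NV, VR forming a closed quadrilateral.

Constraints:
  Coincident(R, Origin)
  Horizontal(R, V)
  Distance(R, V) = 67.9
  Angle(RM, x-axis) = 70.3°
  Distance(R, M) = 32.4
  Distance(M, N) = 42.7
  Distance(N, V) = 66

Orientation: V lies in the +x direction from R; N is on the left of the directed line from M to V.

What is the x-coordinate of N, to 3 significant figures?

41.4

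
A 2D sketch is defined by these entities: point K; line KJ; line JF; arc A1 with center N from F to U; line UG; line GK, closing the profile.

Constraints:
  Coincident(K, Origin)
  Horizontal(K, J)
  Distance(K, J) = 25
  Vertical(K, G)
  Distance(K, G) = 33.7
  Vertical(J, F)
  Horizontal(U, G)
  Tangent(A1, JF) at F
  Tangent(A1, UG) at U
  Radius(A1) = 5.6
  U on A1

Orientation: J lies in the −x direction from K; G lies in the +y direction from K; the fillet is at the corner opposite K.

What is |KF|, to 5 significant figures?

37.611

K is at the origin; KJ is horizontal with |KJ| = 25.0 and J on the −x side, so J = (-25.000, 0.0000). K and G share the same x with |KG| = 33.7 and G on the +y side, so G = (0.0000, 33.700). The virtual corner opposite K is at (-25.000, 33.700). Since A1 is tangent to JF there, NF ⟂ JF and tangency of A1 to UG means the radius NU is perpendicular to UG, with radius 5.6, so the center N sits 5.6 in from both sides at N = (-19.400, 28.100). That places the tangent points at F = (-25.000, 28.100) on JF and U = (-19.400, 33.700) on UG. Then |KF| = |F − K| = 37.611.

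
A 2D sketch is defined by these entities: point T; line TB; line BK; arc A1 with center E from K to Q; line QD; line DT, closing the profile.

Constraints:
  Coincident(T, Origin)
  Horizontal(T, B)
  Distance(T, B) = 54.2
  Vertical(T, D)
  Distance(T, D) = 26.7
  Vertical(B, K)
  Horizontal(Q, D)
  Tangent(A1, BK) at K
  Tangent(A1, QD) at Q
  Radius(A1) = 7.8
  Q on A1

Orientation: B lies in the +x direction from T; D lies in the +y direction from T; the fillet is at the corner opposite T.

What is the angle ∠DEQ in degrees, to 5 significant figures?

80.458°

T is at the origin; T and B share the same y with |TB| = 54.2 and B on the +x side, so B = (54.200, 0.0000). T and D share the same x with |TD| = 26.7 and D on the +y side, so D = (0.0000, 26.700). The virtual corner opposite T is at (54.200, 26.700). Tangency of A1 to BK means the radius EK is perpendicular to BK and the tangent condition forces EQ to be normal to QD, with radius 7.8, so the center E sits 7.8 in from both sides at E = (46.400, 18.900). That places the tangent points at K = (54.200, 18.900) on BK and Q = (46.400, 26.700) on QD. Then cos ∠DEQ = ED·EQ / (|ED||EQ|), giving 80.458°.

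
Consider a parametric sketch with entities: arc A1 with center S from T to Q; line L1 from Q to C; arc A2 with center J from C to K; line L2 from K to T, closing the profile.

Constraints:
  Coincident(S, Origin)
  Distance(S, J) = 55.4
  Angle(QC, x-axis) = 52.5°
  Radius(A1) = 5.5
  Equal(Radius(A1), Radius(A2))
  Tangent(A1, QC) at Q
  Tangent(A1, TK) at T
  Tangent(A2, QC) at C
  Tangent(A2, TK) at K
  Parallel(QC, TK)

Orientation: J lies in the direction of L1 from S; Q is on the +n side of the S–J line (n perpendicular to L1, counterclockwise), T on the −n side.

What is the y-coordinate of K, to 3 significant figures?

40.6

The slot axis is L1's direction at 52.5°, so u = (cos 52.5°, sin 52.5°) = (0.609, 0.793) and n = (−sin 52.5°, cos 52.5°) = (-0.793, 0.609). S is at the origin and J lies 55.4 along u from S, so J = 55.4·u = (33.7, 44.0). Tangency of A1 to both parallel lines with radius 5.5 puts Q and T at S ± 5.5·n: Q = (-4.36, 3.35), T = (4.36, -3.35). Equal radii place C and K the same way about J: C = J + 5.5·n = (29.4, 47.3), K = J − 5.5·n = (38.1, 40.6). So K.y = 40.6.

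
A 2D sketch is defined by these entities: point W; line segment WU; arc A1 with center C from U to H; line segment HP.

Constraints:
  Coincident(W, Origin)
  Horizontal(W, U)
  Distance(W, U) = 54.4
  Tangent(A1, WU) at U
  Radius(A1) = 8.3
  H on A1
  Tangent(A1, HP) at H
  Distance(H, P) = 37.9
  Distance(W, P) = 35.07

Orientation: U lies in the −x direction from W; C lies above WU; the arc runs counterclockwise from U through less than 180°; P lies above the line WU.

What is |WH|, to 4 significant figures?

48.79

Checks: W.y = 0.00, U.y = 0.00 ✓; |CH| = 8.300 ✓; ∠(CH, HP) = 90.00° ✓; |HP| = 37.90 ✓; |WP| = 35.07 ✓.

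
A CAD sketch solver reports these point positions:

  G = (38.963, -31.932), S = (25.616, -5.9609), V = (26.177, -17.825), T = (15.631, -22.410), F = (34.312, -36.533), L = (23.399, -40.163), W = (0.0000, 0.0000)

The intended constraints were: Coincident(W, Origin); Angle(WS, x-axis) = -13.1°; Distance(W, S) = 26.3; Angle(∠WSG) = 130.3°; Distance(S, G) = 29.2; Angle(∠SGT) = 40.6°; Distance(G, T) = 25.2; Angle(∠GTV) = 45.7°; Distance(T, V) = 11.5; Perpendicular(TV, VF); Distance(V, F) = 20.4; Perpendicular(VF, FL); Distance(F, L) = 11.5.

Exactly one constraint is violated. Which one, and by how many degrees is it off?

Perpendicular(VF, FL) — off by 5.10°.

W = (0.00, 0.00) ✓; WS at -13.10° ✓; |WS| = 26.30 ✓; ∠WSG = 130.3° ✓; |SG| = 29.20 ✓; ∠SGT = 40.60° ✓; |GT| = 25.20 ✓; ∠GTV = 45.70° ✓; |TV| = 11.50 ✓; ∠(TV, VF) = 90.00° ✓; |VF| = 20.40 ✓; ∠(VF, FL) = 95.10° ✗; |FL| = 11.50 ✓.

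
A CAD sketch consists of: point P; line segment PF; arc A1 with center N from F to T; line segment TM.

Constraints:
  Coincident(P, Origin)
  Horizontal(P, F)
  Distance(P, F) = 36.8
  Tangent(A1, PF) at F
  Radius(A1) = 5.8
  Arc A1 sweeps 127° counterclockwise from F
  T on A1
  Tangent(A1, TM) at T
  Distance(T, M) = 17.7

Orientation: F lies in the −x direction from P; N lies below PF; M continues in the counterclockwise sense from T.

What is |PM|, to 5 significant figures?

38.681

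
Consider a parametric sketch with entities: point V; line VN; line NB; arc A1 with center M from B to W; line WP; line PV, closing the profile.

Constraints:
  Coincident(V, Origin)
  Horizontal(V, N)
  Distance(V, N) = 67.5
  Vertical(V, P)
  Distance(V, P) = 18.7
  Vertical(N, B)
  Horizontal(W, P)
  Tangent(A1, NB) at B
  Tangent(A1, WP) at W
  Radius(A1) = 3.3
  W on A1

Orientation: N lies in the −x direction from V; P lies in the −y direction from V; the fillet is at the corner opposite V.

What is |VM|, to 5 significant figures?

66.021

V is at the origin; VN is horizontal with |VN| = 67.5 and N on the −x side, so N = (-67.500, 0.0000). VP is vertical with |VP| = 18.7 and P on the −y side, so P = (0.0000, -18.700). The virtual corner opposite V is at (-67.500, -18.700). A1 meets NB tangentially, so MB is at right angles to NB and A1 meets WP tangentially, so MW is at right angles to WP, with radius 3.3, so the center M sits 3.3 in from both sides at M = (-64.200, -15.400). Then |VM| = |M − V| = 66.021.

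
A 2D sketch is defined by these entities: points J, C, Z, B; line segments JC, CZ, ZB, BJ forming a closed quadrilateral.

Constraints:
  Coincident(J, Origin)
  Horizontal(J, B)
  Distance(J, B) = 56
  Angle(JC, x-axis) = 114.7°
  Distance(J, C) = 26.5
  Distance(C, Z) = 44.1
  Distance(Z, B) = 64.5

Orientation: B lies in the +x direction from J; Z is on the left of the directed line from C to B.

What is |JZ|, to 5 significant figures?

58.198

Checks: |CZ| = 44.10 ✓; |ZB| = 64.50 ✓.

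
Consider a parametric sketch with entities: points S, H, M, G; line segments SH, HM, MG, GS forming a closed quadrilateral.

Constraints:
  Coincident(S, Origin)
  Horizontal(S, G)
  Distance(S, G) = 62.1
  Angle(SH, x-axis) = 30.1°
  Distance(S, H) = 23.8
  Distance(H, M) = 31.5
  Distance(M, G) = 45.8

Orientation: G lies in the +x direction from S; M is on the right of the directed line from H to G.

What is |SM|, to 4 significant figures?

28.47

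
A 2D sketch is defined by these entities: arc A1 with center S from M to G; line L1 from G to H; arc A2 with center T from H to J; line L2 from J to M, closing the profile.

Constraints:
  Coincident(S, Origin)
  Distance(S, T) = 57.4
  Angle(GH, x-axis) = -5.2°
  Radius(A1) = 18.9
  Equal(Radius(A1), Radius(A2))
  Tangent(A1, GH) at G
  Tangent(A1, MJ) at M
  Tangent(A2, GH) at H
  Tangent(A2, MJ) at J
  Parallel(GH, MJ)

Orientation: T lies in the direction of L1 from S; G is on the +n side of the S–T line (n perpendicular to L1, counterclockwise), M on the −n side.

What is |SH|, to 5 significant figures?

60.432

Tangency of A1 to both parallel lines with radius 18.9 puts G and M at S ± 18.9·n: G = (1.7130, 18.822), M = (-1.7130, -18.822). Equal radii place H and J the same way about T: H = T + 18.9·n = (58.877, 13.620), J = T − 18.9·n = (55.451, -24.025). Then |SH| = |H − S| = 60.432.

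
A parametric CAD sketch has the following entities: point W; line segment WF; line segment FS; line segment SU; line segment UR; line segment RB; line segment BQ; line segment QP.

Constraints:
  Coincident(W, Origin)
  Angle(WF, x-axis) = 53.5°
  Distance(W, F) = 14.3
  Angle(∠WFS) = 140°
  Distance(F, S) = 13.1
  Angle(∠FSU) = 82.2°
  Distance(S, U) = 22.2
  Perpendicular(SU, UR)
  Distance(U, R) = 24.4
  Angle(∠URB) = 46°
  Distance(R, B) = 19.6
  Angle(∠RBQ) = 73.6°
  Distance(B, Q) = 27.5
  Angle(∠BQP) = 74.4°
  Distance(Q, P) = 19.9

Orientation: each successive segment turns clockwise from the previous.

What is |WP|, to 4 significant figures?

25.20

W is at the origin; WF runs at 53.5° with length 14.3, so F = (8.506, 11.50). ∠WFS = 140.0° gives FS at 13.50° from the x-axis; with |FS| = 13.1, S = (21.24, 14.55). ∠FSU = 82.2° gives SU at -84.30° from the x-axis; with |SU| = 22.2, U = (23.45, -7.537). SU ⟂ UR, so UR runs at -174.3°; with |UR| = 24.4, R = (-0.8304, -9.960). ∠URB = 46.0° gives RB at 51.70° from the x-axis; with |RB| = 19.6, B = (11.32, 5.421). ∠RBQ = 73.6° gives BQ at -54.70° from the x-axis; with |BQ| = 27.5, Q = (27.21, -17.02). ∠BQP = 74.4° gives QP at -160.3° from the x-axis; with |QP| = 19.9, P = (8.473, -23.73). Then |WP| = |P − W| = 25.20.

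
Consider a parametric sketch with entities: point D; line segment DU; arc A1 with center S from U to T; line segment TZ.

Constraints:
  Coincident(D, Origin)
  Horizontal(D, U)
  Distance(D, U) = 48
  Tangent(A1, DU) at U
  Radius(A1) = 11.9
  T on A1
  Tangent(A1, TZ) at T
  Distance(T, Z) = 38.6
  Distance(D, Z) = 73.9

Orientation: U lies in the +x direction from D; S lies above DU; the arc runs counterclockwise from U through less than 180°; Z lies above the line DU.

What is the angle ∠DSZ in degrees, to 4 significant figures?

110.3°

Checks: ∠(SU, UD) = 90.00° ✓; |ST| = 11.90 ✓; ∠(ST, TZ) = 90.00° ✓; |TZ| = 38.60 ✓; |DZ| = 73.90 ✓.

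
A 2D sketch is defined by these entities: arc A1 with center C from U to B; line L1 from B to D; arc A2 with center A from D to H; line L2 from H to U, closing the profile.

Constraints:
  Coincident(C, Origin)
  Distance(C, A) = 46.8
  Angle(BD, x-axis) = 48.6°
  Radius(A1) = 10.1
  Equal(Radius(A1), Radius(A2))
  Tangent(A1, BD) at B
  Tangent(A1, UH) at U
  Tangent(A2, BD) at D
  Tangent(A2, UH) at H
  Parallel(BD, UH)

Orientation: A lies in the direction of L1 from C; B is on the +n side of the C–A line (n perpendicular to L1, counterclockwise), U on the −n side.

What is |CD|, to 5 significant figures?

47.877

Tangency of A1 to both parallel lines with radius 10.1 puts B and U at C ± 10.1·n: B = (-7.5761, 6.6792), U = (7.5761, -6.6792). Equal radii place D and H the same way about A: D = A + 10.1·n = (23.373, 41.784), H = A − 10.1·n = (38.526, 28.426). Then |CD| = |D − C| = 47.877.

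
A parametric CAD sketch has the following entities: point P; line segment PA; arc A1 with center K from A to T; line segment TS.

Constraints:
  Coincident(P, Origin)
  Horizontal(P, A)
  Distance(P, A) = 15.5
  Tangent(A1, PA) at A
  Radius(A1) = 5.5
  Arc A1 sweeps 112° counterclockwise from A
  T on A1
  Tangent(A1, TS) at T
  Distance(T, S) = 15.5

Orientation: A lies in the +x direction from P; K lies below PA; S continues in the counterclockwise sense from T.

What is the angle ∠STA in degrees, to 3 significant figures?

124°

On A1, A sits at bearing 90° from K; a 112° counterclockwise sweep puts T at bearing 202°, so T = K + 5.5·(cos 202°, sin 202°) = (10.4, -7.56). Tangency of A1 to TS means the radius KT is perpendicular to TS, so TS runs along (−sin 202°, cos 202°); with |TS| = 15.5, S = (16.2, -21.9). Then cos ∠STA = TS·TA / (|TS||TA|), giving 124°.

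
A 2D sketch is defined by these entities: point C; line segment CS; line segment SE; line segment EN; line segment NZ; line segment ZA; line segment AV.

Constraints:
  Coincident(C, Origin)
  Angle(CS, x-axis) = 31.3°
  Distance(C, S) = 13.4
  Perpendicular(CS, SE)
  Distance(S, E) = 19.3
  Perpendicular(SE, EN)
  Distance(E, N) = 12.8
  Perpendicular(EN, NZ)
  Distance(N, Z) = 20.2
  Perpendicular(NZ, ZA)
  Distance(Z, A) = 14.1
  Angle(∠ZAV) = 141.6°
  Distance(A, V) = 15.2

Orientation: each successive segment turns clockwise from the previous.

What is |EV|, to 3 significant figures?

17.0

The perpendicularity gives ZA at right angles to NZ, so ZA runs at 31.3°; with |ZA| = 14.1, A = (12.1, 8.41). ∠ZAV = 141.6° gives AV at -7.10° from the x-axis; with |AV| = 15.2, V = (27.2, 6.53). Then |EV| = |V − E| = 17.0.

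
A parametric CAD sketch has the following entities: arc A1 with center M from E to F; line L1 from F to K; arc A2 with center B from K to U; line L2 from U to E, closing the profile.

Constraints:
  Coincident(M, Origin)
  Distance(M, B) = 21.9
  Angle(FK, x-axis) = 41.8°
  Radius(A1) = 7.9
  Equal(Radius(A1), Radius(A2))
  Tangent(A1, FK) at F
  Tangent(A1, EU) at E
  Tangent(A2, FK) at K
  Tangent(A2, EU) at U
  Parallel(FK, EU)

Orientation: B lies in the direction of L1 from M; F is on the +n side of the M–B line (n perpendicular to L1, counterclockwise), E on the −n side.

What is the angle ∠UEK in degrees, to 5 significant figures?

35.809°

Tangency of A1 to both parallel lines with radius 7.9 puts F and E at M ± 7.9·n: F = (-5.2656, 5.8893), E = (5.2656, -5.8893). Equal radii place K and U the same way about B: K = B + 7.9·n = (11.060, 20.486), U = B − 7.9·n = (21.592, 8.7078). Then cos ∠UEK = EU·EK / (|EU||EK|), giving 35.809°.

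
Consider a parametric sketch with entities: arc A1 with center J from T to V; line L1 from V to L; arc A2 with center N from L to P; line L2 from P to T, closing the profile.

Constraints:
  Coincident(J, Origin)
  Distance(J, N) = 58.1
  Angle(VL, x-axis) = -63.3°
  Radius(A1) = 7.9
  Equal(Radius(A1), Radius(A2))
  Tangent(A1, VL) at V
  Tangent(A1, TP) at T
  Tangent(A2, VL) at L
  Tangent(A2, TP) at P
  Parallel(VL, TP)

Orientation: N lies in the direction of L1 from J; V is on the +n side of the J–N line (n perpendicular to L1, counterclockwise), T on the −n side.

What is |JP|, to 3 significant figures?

58.6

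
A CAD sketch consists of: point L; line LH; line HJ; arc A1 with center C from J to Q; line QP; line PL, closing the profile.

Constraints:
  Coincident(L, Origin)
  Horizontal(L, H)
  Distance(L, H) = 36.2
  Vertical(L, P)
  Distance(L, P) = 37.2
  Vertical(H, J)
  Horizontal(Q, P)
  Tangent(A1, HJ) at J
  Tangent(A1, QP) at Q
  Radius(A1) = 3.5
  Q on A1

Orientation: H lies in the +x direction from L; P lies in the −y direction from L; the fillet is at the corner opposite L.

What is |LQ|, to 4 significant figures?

49.53

L is at the origin; L and H share the same y with |LH| = 36.2 and H on the +x side, so H = (36.20, 0.000). L and P share the same x with |LP| = 37.2 and P on the −y side, so P = (0.000, -37.20). The virtual corner opposite L is at (36.20, -37.20). The tangent condition forces CJ to be normal to HJ and the tangent condition forces CQ to be normal to QP, with radius 3.5, so the center C sits 3.5 in from both sides at C = (32.70, -33.70). That places the tangent points at J = (36.20, -33.70) on HJ and Q = (32.70, -37.20) on QP. Then |LQ| = |Q − L| = 49.53.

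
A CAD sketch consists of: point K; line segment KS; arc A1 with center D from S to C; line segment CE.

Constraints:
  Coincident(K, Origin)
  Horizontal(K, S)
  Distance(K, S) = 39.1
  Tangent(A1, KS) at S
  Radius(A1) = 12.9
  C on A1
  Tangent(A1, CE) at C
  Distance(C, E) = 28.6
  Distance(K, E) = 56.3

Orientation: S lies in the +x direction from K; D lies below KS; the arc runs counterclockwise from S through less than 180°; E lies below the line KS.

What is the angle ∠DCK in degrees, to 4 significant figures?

131.1°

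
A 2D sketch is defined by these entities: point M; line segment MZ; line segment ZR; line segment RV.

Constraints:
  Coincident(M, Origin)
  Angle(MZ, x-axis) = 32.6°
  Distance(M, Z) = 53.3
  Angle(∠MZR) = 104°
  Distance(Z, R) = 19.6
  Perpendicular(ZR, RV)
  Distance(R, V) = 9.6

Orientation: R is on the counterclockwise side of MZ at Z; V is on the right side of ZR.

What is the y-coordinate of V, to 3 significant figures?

50.4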